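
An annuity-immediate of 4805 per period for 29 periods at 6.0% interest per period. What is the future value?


FV = PMT * ((1+i)^n - 1) / i
= 4805 * ((1.06)^29 - 1) / 0.06
= 4805 * (5.418388 - 1) / 0.06
= 353839.2309


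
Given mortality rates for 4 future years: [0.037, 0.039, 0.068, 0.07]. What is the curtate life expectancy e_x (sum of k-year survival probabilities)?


e_x = sum_{k=1}^{n} k_p_x
k_p_x values:
  1_p_x = 0.963
  2_p_x = 0.925443
  3_p_x = 0.862513
  4_p_x = 0.802137
e_x = 3.5531


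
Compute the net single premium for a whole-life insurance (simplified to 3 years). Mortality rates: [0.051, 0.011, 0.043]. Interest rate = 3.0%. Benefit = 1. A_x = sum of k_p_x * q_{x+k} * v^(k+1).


v = 0.970874
Year 0: k_p_x=1.0, q=0.051, term=0.049515
Year 1: k_p_x=0.949, q=0.011, term=0.00984
Year 2: k_p_x=0.938561, q=0.043, term=0.036933
A_x = 0.0963


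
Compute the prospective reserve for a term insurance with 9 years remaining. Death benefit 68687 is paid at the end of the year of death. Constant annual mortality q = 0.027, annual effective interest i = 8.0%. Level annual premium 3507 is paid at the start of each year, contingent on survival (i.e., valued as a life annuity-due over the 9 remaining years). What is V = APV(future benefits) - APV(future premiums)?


v = 1/(1+i) = 0.925926
APV(future benefits) per unit = sum_{k=0}^{8} k_p_x * q * v^(k+1) = 0.153667
APV(future benefits) = 68687 * 0.153667 = 10554.9401
Life annuity-due factor ä_{x:9} = sum_{k=0}^{8} k_p_x * v^k = 6.146689
APV(future premiums) = 3507 * 6.146689 = 21556.4371
V = 10554.9401 - 21556.4371
= -11001.497


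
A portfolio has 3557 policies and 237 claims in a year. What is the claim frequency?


frequency = claims / policies
= 237 / 3557
= 0.0666


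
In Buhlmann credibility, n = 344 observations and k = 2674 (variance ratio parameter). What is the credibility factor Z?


Z = n / (n + k)
= 344 / (344 + 2674)
= 344 / 3018
= 0.114


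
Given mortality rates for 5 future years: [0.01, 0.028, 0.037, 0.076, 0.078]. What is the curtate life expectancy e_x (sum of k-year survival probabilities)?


e_x = sum_{k=1}^{n} k_p_x
k_p_x values:
  1_p_x = 0.99
  2_p_x = 0.96228
  3_p_x = 0.926676
  4_p_x = 0.856248
  5_p_x = 0.789461
e_x = 4.5247


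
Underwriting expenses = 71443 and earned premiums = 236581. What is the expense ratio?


Expense ratio = expenses / premiums
= 71443 / 236581
= 0.302


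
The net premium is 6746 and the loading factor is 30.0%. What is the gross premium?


Gross = net * (1 + loading)
= 6746 * (1 + 0.3)
= 6746 * 1.3
= 8769.8


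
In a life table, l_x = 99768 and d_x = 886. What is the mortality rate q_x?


q_x = d_x / l_x
= 886 / 99768
= 0.0089


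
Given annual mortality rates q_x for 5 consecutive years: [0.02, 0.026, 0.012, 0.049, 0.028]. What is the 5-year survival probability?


p_k = 1 - q_k for each year
Survival = product of (1 - q_k)
= 0.98 * 0.974 * 0.988 * 0.951 * 0.972
= 0.8717


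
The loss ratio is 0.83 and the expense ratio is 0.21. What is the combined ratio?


Combined ratio = loss ratio + expense ratio
= 0.83 + 0.21
= 1.04


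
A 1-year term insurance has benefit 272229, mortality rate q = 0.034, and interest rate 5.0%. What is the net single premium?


NSP = benefit * q * v
v = 1/(1+i) = 0.952381
NSP = 272229 * 0.034 * 0.952381
= 8815.0343


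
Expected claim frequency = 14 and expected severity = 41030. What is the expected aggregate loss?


E[S] = E[N] * E[X]
= 14 * 41030
= 574420


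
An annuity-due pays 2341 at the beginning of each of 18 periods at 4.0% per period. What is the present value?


PV_due = PMT * (1-(1+i)^(-n))/i * (1+i)
PV_immediate = 29635.4142
PV_due = 29635.4142 * 1.04
= 30820.8308


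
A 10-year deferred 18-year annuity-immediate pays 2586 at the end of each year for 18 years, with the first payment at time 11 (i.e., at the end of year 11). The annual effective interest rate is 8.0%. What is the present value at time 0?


PV at time 10 of the 18-year annuity-immediate:
a_n = 2586 * (1-(1+0.08)^(-18))/0.08 = 24235.7001
Discount back 10 years to time 0:
PV = 24235.7001 * (1+0.08)^(-10)
= 24235.7001 * 0.463193
= 11225.8185


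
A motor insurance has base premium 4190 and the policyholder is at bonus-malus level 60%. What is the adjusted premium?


adjusted = base * BM_level / 100
= 4190 * 60 / 100
= 4190 * 0.6
= 2514.0


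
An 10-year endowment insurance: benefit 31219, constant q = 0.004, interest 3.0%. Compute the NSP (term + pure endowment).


Term component = 1047.2681
Pure endowment = 10_p_x * v^10 * benefit = 0.960712 * 0.744094 * 31219 = 22317.2216
NSP = 23364.4896


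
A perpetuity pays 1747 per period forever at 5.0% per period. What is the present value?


PV = PMT / i
= 1747 / 0.05
= 34940.0


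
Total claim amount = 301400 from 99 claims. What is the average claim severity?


severity = total / number
= 301400 / 99
= 3044.4444


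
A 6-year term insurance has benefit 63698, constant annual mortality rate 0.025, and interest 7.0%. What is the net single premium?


NSP = benefit * sum_{k=0}^{n-1} k_p_x * q * v^(k+1)
With constant q=0.025, v=0.934579
Sum = 0.112518
NSP = 63698 * 0.112518
= 7167.14


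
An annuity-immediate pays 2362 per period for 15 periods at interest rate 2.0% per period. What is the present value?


PV = PMT * (1 - (1+i)^(-n)) / i
= 2362 * (1 - (1+0.02)^(-15)) / 0.02
= 2362 * (1 - 0.743015) / 0.02
= 2362 * 12.849264
= 30349.9604


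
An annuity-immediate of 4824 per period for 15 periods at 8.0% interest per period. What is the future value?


FV = PMT * ((1+i)^n - 1) / i
= 4824 * ((1.08)^15 - 1) / 0.08
= 4824 * (3.172169 - 1) / 0.08
= 130981.7976


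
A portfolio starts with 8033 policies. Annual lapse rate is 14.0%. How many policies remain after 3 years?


remaining = initial * (1 - lapse)^years
= 8033 * (1 - 0.14)^3
= 8033 * 0.636056
= 5109.4378


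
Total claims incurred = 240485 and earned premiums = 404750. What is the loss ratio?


Loss ratio = claims / premiums
= 240485 / 404750
= 0.5942


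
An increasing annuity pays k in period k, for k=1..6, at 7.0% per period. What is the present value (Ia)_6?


(Ia)_n = sum_{k=1}^{n} k * v^k, v = 1/(1+i)
v = 0.934579
Sum computed term by term:
(Ia)_6 = 15.7449


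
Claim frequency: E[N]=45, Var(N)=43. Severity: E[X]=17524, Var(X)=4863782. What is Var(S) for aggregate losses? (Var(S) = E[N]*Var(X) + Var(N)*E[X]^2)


Var(S) = E[N]*Var(X) + Var(N)*E[X]^2
= 45*4863782 + 43*17524^2
= 218870190 + 13204894768
= 1.3424e+10


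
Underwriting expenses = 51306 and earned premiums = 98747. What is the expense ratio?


Expense ratio = expenses / premiums
= 51306 / 98747
= 0.5196


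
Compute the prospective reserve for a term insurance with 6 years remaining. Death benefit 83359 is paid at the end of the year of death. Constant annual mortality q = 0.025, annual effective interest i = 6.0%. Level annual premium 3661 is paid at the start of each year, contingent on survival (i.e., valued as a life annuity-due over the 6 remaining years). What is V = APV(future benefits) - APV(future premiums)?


v = 1/(1+i) = 0.943396
APV(future benefits) per unit = sum_{k=0}^{5} k_p_x * q * v^(k+1) = 0.115997
APV(future benefits) = 83359 * 0.115997 = 9669.4171
Life annuity-due factor ä_{x:6} = sum_{k=0}^{5} k_p_x * v^k = 4.918285
APV(future premiums) = 3661 * 4.918285 = 18005.8399
V = 9669.4171 - 18005.8399
= -8336.4228


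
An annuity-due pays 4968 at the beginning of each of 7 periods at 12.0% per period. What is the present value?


PV_due = PMT * (1-(1+i)^(-n))/i * (1+i)
PV_immediate = 22672.7425
PV_due = 22672.7425 * 1.12
= 25393.4716


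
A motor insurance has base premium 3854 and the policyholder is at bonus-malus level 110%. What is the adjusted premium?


adjusted = base * BM_level / 100
= 3854 * 110 / 100
= 3854 * 1.1
= 4239.4


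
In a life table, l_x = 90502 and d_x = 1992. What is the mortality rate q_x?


q_x = d_x / l_x
= 1992 / 90502
= 0.022


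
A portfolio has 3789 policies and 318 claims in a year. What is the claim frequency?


frequency = claims / policies
= 318 / 3789
= 0.0839


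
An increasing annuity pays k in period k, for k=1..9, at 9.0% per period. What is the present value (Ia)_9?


(Ia)_n = sum_{k=1}^{n} k * v^k, v = 1/(1+i)
v = 0.917431
Sum computed term by term:
(Ia)_9 = 26.5663


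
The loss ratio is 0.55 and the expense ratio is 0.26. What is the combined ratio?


Combined ratio = loss ratio + expense ratio
= 0.55 + 0.26
= 0.81


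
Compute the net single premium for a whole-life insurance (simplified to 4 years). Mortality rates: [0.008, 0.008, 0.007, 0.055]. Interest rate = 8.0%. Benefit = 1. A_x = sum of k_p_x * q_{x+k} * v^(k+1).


v = 0.925926
Year 0: k_p_x=1.0, q=0.008, term=0.007407
Year 1: k_p_x=0.992, q=0.008, term=0.006804
Year 2: k_p_x=0.984064, q=0.007, term=0.005468
Year 3: k_p_x=0.977176, q=0.055, term=0.039504
A_x = 0.0592


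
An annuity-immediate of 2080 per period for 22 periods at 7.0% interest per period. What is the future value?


FV = PMT * ((1+i)^n - 1) / i
= 2080 * ((1.07)^22 - 1) / 0.07
= 2080 * (4.430402 - 1) / 0.07
= 101931.9374


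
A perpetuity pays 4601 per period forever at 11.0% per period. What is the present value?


PV = PMT / i
= 4601 / 0.11
= 41827.2727


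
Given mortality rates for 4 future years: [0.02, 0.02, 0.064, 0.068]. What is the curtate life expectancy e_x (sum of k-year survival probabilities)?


e_x = sum_{k=1}^{n} k_p_x
k_p_x values:
  1_p_x = 0.98
  2_p_x = 0.9604
  3_p_x = 0.898934
  4_p_x = 0.837807
e_x = 3.6771


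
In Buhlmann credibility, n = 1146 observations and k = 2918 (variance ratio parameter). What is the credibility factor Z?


Z = n / (n + k)
= 1146 / (1146 + 2918)
= 1146 / 4064
= 0.282


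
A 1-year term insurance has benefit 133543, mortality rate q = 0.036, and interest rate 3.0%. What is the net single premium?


NSP = benefit * q * v
v = 1/(1+i) = 0.970874
NSP = 133543 * 0.036 * 0.970874
= 4667.5223


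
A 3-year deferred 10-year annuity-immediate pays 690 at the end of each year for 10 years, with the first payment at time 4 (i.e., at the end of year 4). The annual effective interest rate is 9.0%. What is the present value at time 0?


PV at time 3 of the 10-year annuity-immediate:
a_n = 690 * (1-(1+0.09)^(-10))/0.09 = 4428.1838
Discount back 3 years to time 0:
PV = 4428.1838 * (1+0.09)^(-3)
= 4428.1838 * 0.772183
= 3419.3704


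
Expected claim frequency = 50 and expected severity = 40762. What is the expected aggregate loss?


E[S] = E[N] * E[X]
= 50 * 40762
= 2.0381e+06


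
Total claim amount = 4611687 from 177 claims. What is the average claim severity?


severity = total / number
= 4611687 / 177
= 26054.7288


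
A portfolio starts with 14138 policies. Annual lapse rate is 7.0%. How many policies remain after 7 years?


remaining = initial * (1 - lapse)^years
= 14138 * (1 - 0.07)^7
= 14138 * 0.601701
= 8506.8469


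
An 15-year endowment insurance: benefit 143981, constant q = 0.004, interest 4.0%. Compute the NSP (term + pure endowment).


Term component = 6245.3002
Pure endowment = 15_p_x * v^15 * benefit = 0.941651 * 0.555265 * 143981 = 75282.6975
NSP = 81527.9978


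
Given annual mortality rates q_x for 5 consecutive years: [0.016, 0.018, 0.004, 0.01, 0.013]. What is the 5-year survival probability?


p_k = 1 - q_k for each year
Survival = product of (1 - q_k)
= 0.984 * 0.982 * 0.996 * 0.99 * 0.987
= 0.9404


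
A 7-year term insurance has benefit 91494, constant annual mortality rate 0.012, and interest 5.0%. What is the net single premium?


NSP = benefit * sum_{k=0}^{n-1} k_p_x * q * v^(k+1)
With constant q=0.012, v=0.952381
Sum = 0.067144
NSP = 91494 * 0.067144
= 6143.2484


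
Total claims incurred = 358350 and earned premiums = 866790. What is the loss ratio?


Loss ratio = claims / premiums
= 358350 / 866790
= 0.4134


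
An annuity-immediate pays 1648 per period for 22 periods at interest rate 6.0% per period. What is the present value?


PV = PMT * (1 - (1+i)^(-n)) / i
= 1648 * (1 - (1+0.06)^(-22)) / 0.06
= 1648 * (1 - 0.277505) / 0.06
= 1648 * 12.041582
= 19844.5267


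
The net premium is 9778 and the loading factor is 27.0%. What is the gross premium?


Gross = net * (1 + loading)
= 9778 * (1 + 0.27)
= 9778 * 1.27
= 12418.06


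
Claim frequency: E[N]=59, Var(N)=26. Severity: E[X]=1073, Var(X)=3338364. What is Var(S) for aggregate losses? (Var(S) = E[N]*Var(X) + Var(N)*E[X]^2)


Var(S) = E[N]*Var(X) + Var(N)*E[X]^2
= 59*3338364 + 26*1073^2
= 196963476 + 29934554
= 2.2690e+08


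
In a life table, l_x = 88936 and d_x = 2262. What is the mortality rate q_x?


q_x = d_x / l_x
= 2262 / 88936
= 0.0254


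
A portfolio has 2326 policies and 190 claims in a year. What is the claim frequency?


frequency = claims / policies
= 190 / 2326
= 0.0817


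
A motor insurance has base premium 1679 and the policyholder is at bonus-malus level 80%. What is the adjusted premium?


adjusted = base * BM_level / 100
= 1679 * 80 / 100
= 1679 * 0.8
= 1343.2


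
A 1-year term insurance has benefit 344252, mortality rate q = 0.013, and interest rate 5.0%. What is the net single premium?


NSP = benefit * q * v
v = 1/(1+i) = 0.952381
NSP = 344252 * 0.013 * 0.952381
= 4262.1676


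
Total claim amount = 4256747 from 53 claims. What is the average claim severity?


severity = total / number
= 4256747 / 53
= 80315.9811


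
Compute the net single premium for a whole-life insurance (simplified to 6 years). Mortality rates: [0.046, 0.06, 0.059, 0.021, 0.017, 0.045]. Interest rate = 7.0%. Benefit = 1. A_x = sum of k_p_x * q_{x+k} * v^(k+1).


v = 0.934579
Year 0: k_p_x=1.0, q=0.046, term=0.042991
Year 1: k_p_x=0.954, q=0.06, term=0.049996
Year 2: k_p_x=0.89676, q=0.059, term=0.043189
Year 3: k_p_x=0.843851, q=0.021, term=0.013519
Year 4: k_p_x=0.82613, q=0.017, term=0.010013
Year 5: k_p_x=0.812086, q=0.045, term=0.024351
A_x = 0.1841


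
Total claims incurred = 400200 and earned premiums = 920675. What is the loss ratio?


Loss ratio = claims / premiums
= 400200 / 920675
= 0.4347


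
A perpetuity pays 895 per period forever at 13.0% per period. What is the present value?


PV = PMT / i
= 895 / 0.13
= 6884.6154


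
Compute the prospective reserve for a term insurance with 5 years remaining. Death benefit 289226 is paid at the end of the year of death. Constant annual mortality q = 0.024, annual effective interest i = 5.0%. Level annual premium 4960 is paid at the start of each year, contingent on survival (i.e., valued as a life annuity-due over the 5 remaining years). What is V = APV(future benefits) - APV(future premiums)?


v = 1/(1+i) = 0.952381
APV(future benefits) per unit = sum_{k=0}^{4} k_p_x * q * v^(k+1) = 0.099273
APV(future benefits) = 289226 * 0.099273 = 28712.2515
Life annuity-due factor ä_{x:5} = sum_{k=0}^{4} k_p_x * v^k = 4.343181
APV(future premiums) = 4960 * 4.343181 = 21542.18
V = 28712.2515 - 21542.18
= 7170.0714


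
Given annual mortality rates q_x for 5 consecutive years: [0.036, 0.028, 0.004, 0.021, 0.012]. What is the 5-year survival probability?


p_k = 1 - q_k for each year
Survival = product of (1 - q_k)
= 0.964 * 0.972 * 0.996 * 0.979 * 0.988
= 0.9027


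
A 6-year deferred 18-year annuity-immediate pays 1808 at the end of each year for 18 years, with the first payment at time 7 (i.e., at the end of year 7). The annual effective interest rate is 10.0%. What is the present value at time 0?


PV at time 6 of the 18-year annuity-immediate:
a_n = 1808 * (1-(1+0.1)^(-18))/0.1 = 14828.1531
Discount back 6 years to time 0:
PV = 14828.1531 * (1+0.1)^(-6)
= 14828.1531 * 0.564474
= 8370.1058


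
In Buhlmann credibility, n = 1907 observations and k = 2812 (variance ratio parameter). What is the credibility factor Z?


Z = n / (n + k)
= 1907 / (1907 + 2812)
= 1907 / 4719
= 0.4041


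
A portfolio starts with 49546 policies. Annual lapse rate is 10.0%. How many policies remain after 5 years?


remaining = initial * (1 - lapse)^years
= 49546 * (1 - 0.1)^5
= 49546 * 0.59049
= 29256.4175


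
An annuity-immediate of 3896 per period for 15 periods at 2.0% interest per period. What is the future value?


FV = PMT * ((1+i)^n - 1) / i
= 3896 * ((1.02)^15 - 1) / 0.02
= 3896 * (1.345868 - 1) / 0.02
= 67375.1523


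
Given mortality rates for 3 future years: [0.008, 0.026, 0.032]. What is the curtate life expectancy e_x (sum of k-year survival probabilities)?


e_x = sum_{k=1}^{n} k_p_x
k_p_x values:
  1_p_x = 0.992
  2_p_x = 0.966208
  3_p_x = 0.935289
e_x = 2.8935


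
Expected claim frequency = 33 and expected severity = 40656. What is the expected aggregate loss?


E[S] = E[N] * E[X]
= 33 * 40656
= 1.3416e+06


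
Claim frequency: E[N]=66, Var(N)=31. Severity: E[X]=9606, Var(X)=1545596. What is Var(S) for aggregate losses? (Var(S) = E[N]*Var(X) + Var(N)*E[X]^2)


Var(S) = E[N]*Var(X) + Var(N)*E[X]^2
= 66*1545596 + 31*9606^2
= 102009336 + 2860532316
= 2.9625e+09


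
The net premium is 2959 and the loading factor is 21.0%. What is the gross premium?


Gross = net * (1 + loading)
= 2959 * (1 + 0.21)
= 2959 * 1.21
= 3580.39


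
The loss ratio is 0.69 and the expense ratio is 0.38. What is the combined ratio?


Combined ratio = loss ratio + expense ratio
= 0.69 + 0.38
= 1.07


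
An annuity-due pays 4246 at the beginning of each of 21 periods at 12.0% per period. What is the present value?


PV_due = PMT * (1-(1+i)^(-n))/i * (1+i)
PV_immediate = 32108.2657
PV_due = 32108.2657 * 1.12
= 35961.2576


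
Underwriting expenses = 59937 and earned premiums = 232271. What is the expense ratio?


Expense ratio = expenses / premiums
= 59937 / 232271
= 0.258


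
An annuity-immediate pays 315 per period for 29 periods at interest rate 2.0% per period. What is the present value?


PV = PMT * (1 - (1+i)^(-n)) / i
= 315 * (1 - (1+0.02)^(-29)) / 0.02
= 315 * (1 - 0.563112) / 0.02
= 315 * 21.844385
= 6880.9812


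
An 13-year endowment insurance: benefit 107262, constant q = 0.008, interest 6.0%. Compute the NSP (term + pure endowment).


Term component = 7289.3626
Pure endowment = 13_p_x * v^13 * benefit = 0.900848 * 0.468839 * 107262 = 45302.4177
NSP = 52591.7803


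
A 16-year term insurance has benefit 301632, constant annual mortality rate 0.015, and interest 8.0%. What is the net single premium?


NSP = benefit * sum_{k=0}^{n-1} k_p_x * q * v^(k+1)
With constant q=0.015, v=0.925926
Sum = 0.121707
NSP = 301632 * 0.121707
= 36710.5793


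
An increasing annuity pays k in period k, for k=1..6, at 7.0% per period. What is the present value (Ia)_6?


(Ia)_n = sum_{k=1}^{n} k * v^k, v = 1/(1+i)
v = 0.934579
Sum computed term by term:
(Ia)_6 = 15.7449


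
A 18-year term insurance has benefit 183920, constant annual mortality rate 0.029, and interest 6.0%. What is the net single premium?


NSP = benefit * sum_{k=0}^{n-1} k_p_x * q * v^(k+1)
With constant q=0.029, v=0.943396
Sum = 0.25863
NSP = 183920 * 0.25863
= 47567.3083


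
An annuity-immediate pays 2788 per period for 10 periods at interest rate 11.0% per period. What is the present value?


PV = PMT * (1 - (1+i)^(-n)) / i
= 2788 * (1 - (1+0.11)^(-10)) / 0.11
= 2788 * (1 - 0.352184) / 0.11
= 2788 * 5.889232
= 16419.1788


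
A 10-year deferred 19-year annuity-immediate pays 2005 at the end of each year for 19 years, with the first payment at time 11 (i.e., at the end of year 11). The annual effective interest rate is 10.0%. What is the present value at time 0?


PV at time 10 of the 19-year annuity-immediate:
a_n = 2005 * (1-(1+0.1)^(-19))/0.1 = 16771.6648
Discount back 10 years to time 0:
PV = 16771.6648 * (1+0.1)^(-10)
= 16771.6648 * 0.385543
= 6466.2028


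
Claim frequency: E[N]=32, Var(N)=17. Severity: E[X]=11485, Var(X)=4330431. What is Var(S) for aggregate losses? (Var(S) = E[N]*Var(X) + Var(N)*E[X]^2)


Var(S) = E[N]*Var(X) + Var(N)*E[X]^2
= 32*4330431 + 17*11485^2
= 138573792 + 2242388825
= 2.3810e+09


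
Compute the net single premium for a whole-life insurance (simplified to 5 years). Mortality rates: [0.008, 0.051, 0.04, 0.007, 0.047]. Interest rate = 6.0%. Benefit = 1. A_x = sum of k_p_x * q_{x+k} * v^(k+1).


v = 0.943396
Year 0: k_p_x=1.0, q=0.008, term=0.007547
Year 1: k_p_x=0.992, q=0.051, term=0.045027
Year 2: k_p_x=0.941408, q=0.04, term=0.031617
Year 3: k_p_x=0.903752, q=0.007, term=0.005011
Year 4: k_p_x=0.897425, q=0.047, term=0.031519
A_x = 0.1207


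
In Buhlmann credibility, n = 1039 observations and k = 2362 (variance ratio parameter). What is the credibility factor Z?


Z = n / (n + k)
= 1039 / (1039 + 2362)
= 1039 / 3401
= 0.3055


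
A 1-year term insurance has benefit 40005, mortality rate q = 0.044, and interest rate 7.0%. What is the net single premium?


NSP = benefit * q * v
v = 1/(1+i) = 0.934579
NSP = 40005 * 0.044 * 0.934579
= 1645.0654


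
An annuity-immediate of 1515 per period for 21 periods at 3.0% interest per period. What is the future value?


FV = PMT * ((1+i)^n - 1) / i
= 1515 * ((1.03)^21 - 1) / 0.03
= 1515 * (1.860295 - 1) / 0.03
= 43444.8759


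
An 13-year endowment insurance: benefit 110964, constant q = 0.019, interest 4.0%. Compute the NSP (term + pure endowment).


Term component = 19009.8915
Pure endowment = 13_p_x * v^13 * benefit = 0.779286 * 0.600574 * 110964 = 51933.2843
NSP = 70943.1758


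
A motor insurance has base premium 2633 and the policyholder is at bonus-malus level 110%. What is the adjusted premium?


adjusted = base * BM_level / 100
= 2633 * 110 / 100
= 2633 * 1.1
= 2896.3


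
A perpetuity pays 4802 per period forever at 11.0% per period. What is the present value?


PV = PMT / i
= 4802 / 0.11
= 43654.5455


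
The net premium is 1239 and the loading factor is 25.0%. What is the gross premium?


Gross = net * (1 + loading)
= 1239 * (1 + 0.25)
= 1239 * 1.25
= 1548.75


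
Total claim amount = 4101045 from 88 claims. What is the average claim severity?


severity = total / number
= 4101045 / 88
= 46602.7841


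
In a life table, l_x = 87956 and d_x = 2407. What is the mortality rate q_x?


q_x = d_x / l_x
= 2407 / 87956
= 0.0274


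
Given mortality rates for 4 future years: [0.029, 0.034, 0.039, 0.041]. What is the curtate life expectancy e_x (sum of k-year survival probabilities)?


e_x = sum_{k=1}^{n} k_p_x
k_p_x values:
  1_p_x = 0.971
  2_p_x = 0.937986
  3_p_x = 0.901405
  4_p_x = 0.864447
e_x = 3.6748


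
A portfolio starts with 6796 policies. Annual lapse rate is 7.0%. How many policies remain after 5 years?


remaining = initial * (1 - lapse)^years
= 6796 * (1 - 0.07)^5
= 6796 * 0.695688
= 4727.8982


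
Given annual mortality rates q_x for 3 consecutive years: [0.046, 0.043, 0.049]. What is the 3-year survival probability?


p_k = 1 - q_k for each year
Survival = product of (1 - q_k)
= 0.954 * 0.957 * 0.951
= 0.8682


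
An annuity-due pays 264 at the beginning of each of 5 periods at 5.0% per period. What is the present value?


PV_due = PMT * (1-(1+i)^(-n))/i * (1+i)
PV_immediate = 1142.9818
PV_due = 1142.9818 * 1.05
= 1200.1309


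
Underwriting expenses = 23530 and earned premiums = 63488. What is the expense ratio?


Expense ratio = expenses / premiums
= 23530 / 63488
= 0.3706


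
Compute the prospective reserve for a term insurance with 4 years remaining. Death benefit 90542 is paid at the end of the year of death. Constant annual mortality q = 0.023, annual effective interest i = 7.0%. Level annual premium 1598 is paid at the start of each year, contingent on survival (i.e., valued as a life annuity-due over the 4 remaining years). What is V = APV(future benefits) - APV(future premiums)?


v = 1/(1+i) = 0.934579
APV(future benefits) per unit = sum_{k=0}^{3} k_p_x * q * v^(k+1) = 0.075407
APV(future benefits) = 90542 * 0.075407 = 6827.5021
Life annuity-due factor ä_{x:4} = sum_{k=0}^{3} k_p_x * v^k = 3.508066
APV(future premiums) = 1598 * 3.508066 = 5605.8888
V = 6827.5021 - 5605.8888
= 1221.6133


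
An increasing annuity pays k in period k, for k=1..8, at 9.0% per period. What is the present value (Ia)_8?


(Ia)_n = sum_{k=1}^{n} k * v^k, v = 1/(1+i)
v = 0.917431
Sum computed term by term:
(Ia)_8 = 22.4225


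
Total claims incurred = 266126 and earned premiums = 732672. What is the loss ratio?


Loss ratio = claims / premiums
= 266126 / 732672
= 0.3632


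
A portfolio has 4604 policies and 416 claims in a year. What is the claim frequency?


frequency = claims / policies
= 416 / 4604
= 0.0904


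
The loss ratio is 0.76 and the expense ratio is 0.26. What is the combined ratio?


Combined ratio = loss ratio + expense ratio
= 0.76 + 0.26
= 1.02


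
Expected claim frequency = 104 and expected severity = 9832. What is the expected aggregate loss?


E[S] = E[N] * E[X]
= 104 * 9832
= 1.0225e+06


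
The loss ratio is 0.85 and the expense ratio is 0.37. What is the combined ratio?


Combined ratio = loss ratio + expense ratio
= 0.85 + 0.37
= 1.22


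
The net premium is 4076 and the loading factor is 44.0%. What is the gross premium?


Gross = net * (1 + loading)
= 4076 * (1 + 0.44)
= 4076 * 1.44
= 5869.44


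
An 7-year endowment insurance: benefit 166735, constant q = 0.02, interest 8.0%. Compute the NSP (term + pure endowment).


Term component = 16455.3136
Pure endowment = 7_p_x * v^7 * benefit = 0.868126 * 0.58349 * 166735 = 84458.4322
NSP = 100913.7457


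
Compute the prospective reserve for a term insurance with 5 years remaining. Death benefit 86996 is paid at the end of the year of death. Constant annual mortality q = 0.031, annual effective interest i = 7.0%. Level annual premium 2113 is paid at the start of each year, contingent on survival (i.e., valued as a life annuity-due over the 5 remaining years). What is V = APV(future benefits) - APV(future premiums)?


v = 1/(1+i) = 0.934579
APV(future benefits) per unit = sum_{k=0}^{4} k_p_x * q * v^(k+1) = 0.119974
APV(future benefits) = 86996 * 0.119974 = 10437.2843
Life annuity-due factor ä_{x:5} = sum_{k=0}^{4} k_p_x * v^k = 4.141048
APV(future premiums) = 2113 * 4.141048 = 8750.0354
V = 10437.2843 - 8750.0354
= 1687.2489


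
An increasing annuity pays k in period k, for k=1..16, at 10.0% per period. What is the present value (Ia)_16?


(Ia)_n = sum_{k=1}^{n} k * v^k, v = 1/(1+i)
v = 0.909091
Sum computed term by term:
(Ia)_16 = 51.2401


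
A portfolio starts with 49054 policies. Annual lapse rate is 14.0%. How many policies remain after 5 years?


remaining = initial * (1 - lapse)^years
= 49054 * (1 - 0.14)^5
= 49054 * 0.470427
= 23076.3269


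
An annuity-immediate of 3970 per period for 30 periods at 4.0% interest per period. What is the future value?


FV = PMT * ((1+i)^n - 1) / i
= 3970 * ((1.04)^30 - 1) / 0.04
= 3970 * (3.243398 - 1) / 0.04
= 222657.2029


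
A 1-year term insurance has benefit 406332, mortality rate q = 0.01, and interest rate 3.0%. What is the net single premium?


NSP = benefit * q * v
v = 1/(1+i) = 0.970874
NSP = 406332 * 0.01 * 0.970874
= 3944.9709


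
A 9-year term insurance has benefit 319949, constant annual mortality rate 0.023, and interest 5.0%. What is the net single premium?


NSP = benefit * sum_{k=0}^{n-1} k_p_x * q * v^(k+1)
With constant q=0.023, v=0.952381
Sum = 0.150346
NSP = 319949 * 0.150346
= 48103.119


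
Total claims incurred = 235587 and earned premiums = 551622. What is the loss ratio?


Loss ratio = claims / premiums
= 235587 / 551622
= 0.4271


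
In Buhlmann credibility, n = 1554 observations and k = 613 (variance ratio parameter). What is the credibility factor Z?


Z = n / (n + k)
= 1554 / (1554 + 613)
= 1554 / 2167
= 0.7171


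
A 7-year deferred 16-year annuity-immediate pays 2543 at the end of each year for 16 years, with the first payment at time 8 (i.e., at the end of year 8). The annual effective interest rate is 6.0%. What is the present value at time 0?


PV at time 7 of the 16-year annuity-immediate:
a_n = 2543 * (1-(1+0.06)^(-16))/0.06 = 25699.2917
Discount back 7 years to time 0:
PV = 25699.2917 * (1+0.06)^(-7)
= 25699.2917 * 0.665057
= 17091.4967


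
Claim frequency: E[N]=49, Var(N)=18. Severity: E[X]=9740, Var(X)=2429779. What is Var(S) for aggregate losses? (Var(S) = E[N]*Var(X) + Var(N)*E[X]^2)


Var(S) = E[N]*Var(X) + Var(N)*E[X]^2
= 49*2429779 + 18*9740^2
= 119059171 + 1707616800
= 1.8267e+09


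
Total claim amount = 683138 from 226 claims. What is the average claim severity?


severity = total / number
= 683138 / 226
= 3022.7345


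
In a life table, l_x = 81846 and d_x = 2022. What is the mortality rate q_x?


q_x = d_x / l_x
= 2022 / 81846
= 0.0247


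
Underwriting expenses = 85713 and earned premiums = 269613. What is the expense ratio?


Expense ratio = expenses / premiums
= 85713 / 269613
= 0.3179


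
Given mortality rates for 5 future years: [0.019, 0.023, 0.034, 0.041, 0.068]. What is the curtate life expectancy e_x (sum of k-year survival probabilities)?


e_x = sum_{k=1}^{n} k_p_x
k_p_x values:
  1_p_x = 0.981
  2_p_x = 0.958437
  3_p_x = 0.92585
  4_p_x = 0.88789
  5_p_x = 0.827514
e_x = 4.5807


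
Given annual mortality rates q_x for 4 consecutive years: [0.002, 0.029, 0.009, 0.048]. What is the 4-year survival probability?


p_k = 1 - q_k for each year
Survival = product of (1 - q_k)
= 0.998 * 0.971 * 0.991 * 0.952
= 0.9142


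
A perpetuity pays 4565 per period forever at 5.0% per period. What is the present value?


PV = PMT / i
= 4565 / 0.05
= 91300.0


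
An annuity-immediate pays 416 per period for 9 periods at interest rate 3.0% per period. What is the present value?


PV = PMT * (1 - (1+i)^(-n)) / i
= 416 * (1 - (1+0.03)^(-9)) / 0.03
= 416 * (1 - 0.766417) / 0.03
= 416 * 7.786109
= 3239.0213


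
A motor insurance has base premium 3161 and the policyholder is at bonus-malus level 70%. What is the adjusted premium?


adjusted = base * BM_level / 100
= 3161 * 70 / 100
= 3161 * 0.7
= 2212.7


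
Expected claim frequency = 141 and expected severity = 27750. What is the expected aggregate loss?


E[S] = E[N] * E[X]
= 141 * 27750
= 3.9128e+06


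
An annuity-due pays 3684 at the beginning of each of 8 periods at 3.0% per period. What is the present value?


PV_due = PMT * (1-(1+i)^(-n))/i * (1+i)
PV_immediate = 25860.546
PV_due = 25860.546 * 1.03
= 26636.3624


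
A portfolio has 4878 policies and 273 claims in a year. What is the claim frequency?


frequency = claims / policies
= 273 / 4878
= 0.056


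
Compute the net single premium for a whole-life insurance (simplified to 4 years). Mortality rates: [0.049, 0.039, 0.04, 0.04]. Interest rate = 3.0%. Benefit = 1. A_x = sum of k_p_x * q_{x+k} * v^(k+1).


v = 0.970874
Year 0: k_p_x=1.0, q=0.049, term=0.047573
Year 1: k_p_x=0.951, q=0.039, term=0.03496
Year 2: k_p_x=0.913911, q=0.04, term=0.033454
Year 3: k_p_x=0.877355, q=0.04, term=0.031181
A_x = 0.1472


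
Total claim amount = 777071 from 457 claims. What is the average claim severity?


severity = total / number
= 777071 / 457
= 1700.3742


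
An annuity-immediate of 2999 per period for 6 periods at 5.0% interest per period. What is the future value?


FV = PMT * ((1+i)^n - 1) / i
= 2999 * ((1.05)^6 - 1) / 0.05
= 2999 * (1.340096 - 1) / 0.05
= 20398.9365


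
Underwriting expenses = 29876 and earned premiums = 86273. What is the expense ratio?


Expense ratio = expenses / premiums
= 29876 / 86273
= 0.3463


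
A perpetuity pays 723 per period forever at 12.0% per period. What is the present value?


PV = PMT / i
= 723 / 0.12
= 6025.0


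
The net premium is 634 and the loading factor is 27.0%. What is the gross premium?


Gross = net * (1 + loading)
= 634 * (1 + 0.27)
= 634 * 1.27
= 805.18


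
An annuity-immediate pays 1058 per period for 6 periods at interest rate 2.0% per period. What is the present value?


PV = PMT * (1 - (1+i)^(-n)) / i
= 1058 * (1 - (1+0.02)^(-6)) / 0.02
= 1058 * (1 - 0.887971) / 0.02
= 1058 * 5.601431
= 5926.3139


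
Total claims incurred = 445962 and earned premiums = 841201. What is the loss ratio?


Loss ratio = claims / premiums
= 445962 / 841201
= 0.5301


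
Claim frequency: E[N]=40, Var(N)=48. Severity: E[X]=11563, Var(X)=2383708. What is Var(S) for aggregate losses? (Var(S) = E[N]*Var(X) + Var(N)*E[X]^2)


Var(S) = E[N]*Var(X) + Var(N)*E[X]^2
= 40*2383708 + 48*11563^2
= 95348320 + 6417742512
= 6.5131e+09


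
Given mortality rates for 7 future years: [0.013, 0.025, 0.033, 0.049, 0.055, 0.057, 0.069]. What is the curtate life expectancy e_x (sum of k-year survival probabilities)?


e_x = sum_{k=1}^{n} k_p_x
k_p_x values:
  1_p_x = 0.987
  2_p_x = 0.962325
  3_p_x = 0.930568
  4_p_x = 0.88497
  5_p_x = 0.836297
  6_p_x = 0.788628
  7_p_x = 0.734213
e_x = 6.124


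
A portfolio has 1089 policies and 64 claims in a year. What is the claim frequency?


frequency = claims / policies
= 64 / 1089
= 0.0588


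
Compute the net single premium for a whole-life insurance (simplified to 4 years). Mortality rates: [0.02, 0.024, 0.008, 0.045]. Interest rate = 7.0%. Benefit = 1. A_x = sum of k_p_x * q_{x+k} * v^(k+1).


v = 0.934579
Year 0: k_p_x=1.0, q=0.02, term=0.018692
Year 1: k_p_x=0.98, q=0.024, term=0.020543
Year 2: k_p_x=0.95648, q=0.008, term=0.006246
Year 3: k_p_x=0.948828, q=0.045, term=0.032574
A_x = 0.0781


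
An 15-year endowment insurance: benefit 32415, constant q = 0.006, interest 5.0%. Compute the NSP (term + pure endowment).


Term component = 1946.6457
Pure endowment = 15_p_x * v^15 * benefit = 0.913683 * 0.481017 * 32415 = 14246.3072
NSP = 16192.9529


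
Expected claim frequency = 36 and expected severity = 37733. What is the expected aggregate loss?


E[S] = E[N] * E[X]
= 36 * 37733
= 1.3584e+06


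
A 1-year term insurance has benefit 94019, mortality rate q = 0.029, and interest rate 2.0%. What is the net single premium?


NSP = benefit * q * v
v = 1/(1+i) = 0.980392
NSP = 94019 * 0.029 * 0.980392
= 2673.0892


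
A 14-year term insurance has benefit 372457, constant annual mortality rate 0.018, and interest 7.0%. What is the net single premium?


NSP = benefit * sum_{k=0}^{n-1} k_p_x * q * v^(k+1)
With constant q=0.018, v=0.934579
Sum = 0.143031
NSP = 372457 * 0.143031
= 53272.8657


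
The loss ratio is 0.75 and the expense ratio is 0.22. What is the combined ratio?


Combined ratio = loss ratio + expense ratio
= 0.75 + 0.22
= 0.97


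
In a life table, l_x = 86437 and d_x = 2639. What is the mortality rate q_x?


q_x = d_x / l_x
= 2639 / 86437
= 0.0305


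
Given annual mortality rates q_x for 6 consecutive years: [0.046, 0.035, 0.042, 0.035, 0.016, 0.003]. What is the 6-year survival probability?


p_k = 1 - q_k for each year
Survival = product of (1 - q_k)
= 0.954 * 0.965 * 0.958 * 0.965 * 0.984 * 0.997
= 0.8349


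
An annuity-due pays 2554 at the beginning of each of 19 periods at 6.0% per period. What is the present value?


PV_due = PMT * (1-(1+i)^(-n))/i * (1+i)
PV_immediate = 28497.8295
PV_due = 28497.8295 * 1.06
= 30207.6993


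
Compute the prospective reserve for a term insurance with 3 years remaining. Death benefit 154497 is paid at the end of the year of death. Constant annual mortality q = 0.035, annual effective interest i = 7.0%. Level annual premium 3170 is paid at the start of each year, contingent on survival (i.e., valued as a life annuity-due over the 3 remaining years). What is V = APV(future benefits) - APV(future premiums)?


v = 1/(1+i) = 0.934579
APV(future benefits) per unit = sum_{k=0}^{2} k_p_x * q * v^(k+1) = 0.088816
APV(future benefits) = 154497 * 0.088816 = 13721.8315
Life annuity-due factor ä_{x:3} = sum_{k=0}^{2} k_p_x * v^k = 2.715237
APV(future premiums) = 3170 * 2.715237 = 8607.3017
V = 13721.8315 - 8607.3017
= 5114.5298


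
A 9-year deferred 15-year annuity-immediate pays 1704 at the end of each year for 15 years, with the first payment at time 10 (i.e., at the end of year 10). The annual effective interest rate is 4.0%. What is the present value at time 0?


PV at time 9 of the 15-year annuity-immediate:
a_n = 1704 * (1-(1+0.04)^(-15))/0.04 = 18945.7322
Discount back 9 years to time 0:
PV = 18945.7322 * (1+0.04)^(-9)
= 18945.7322 * 0.702587
= 13311.0201


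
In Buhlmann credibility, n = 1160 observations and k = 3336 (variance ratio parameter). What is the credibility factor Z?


Z = n / (n + k)
= 1160 / (1160 + 3336)
= 1160 / 4496
= 0.258


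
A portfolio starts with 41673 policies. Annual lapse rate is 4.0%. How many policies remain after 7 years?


remaining = initial * (1 - lapse)^years
= 41673 * (1 - 0.04)^7
= 41673 * 0.751447
= 31315.0708


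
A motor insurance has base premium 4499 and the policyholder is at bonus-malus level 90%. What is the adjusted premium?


adjusted = base * BM_level / 100
= 4499 * 90 / 100
= 4499 * 0.9
= 4049.1


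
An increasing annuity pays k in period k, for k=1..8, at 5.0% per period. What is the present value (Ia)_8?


(Ia)_n = sum_{k=1}^{n} k * v^k, v = 1/(1+i)
v = 0.952381
Sum computed term by term:
(Ia)_8 = 27.4332


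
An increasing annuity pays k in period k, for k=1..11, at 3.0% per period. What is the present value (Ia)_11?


(Ia)_n = sum_{k=1}^{n} k * v^k, v = 1/(1+i)
v = 0.970874
Sum computed term by term:
(Ia)_11 = 52.7856


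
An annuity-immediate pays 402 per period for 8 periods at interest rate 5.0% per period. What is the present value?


PV = PMT * (1 - (1+i)^(-n)) / i
= 402 * (1 - (1+0.05)^(-8)) / 0.05
= 402 * (1 - 0.676839) / 0.05
= 402 * 6.463213
= 2598.2115


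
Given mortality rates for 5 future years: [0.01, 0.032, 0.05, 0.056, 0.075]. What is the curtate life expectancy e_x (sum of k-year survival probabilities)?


e_x = sum_{k=1}^{n} k_p_x
k_p_x values:
  1_p_x = 0.99
  2_p_x = 0.95832
  3_p_x = 0.910404
  4_p_x = 0.859421
  5_p_x = 0.794965
e_x = 4.5131


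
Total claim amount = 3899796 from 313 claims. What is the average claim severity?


severity = total / number
= 3899796 / 313
= 12459.4121


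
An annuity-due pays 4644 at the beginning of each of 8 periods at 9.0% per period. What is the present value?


PV_due = PMT * (1-(1+i)^(-n))/i * (1+i)
PV_immediate = 25703.7
PV_due = 25703.7 * 1.09
= 28017.033


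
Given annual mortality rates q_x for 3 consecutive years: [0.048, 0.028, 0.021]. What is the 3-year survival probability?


p_k = 1 - q_k for each year
Survival = product of (1 - q_k)
= 0.952 * 0.972 * 0.979
= 0.9059


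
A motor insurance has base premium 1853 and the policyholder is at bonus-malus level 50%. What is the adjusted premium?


adjusted = base * BM_level / 100
= 1853 * 50 / 100
= 1853 * 0.5
= 926.5


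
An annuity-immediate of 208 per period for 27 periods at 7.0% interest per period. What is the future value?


FV = PMT * ((1+i)^n - 1) / i
= 208 * ((1.07)^27 - 1) / 0.07
= 208 * (6.213868 - 1) / 0.07
= 15492.6352


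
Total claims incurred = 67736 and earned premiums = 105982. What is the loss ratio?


Loss ratio = claims / premiums
= 67736 / 105982
= 0.6391


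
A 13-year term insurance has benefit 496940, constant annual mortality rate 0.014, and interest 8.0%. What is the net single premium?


NSP = benefit * sum_{k=0}^{n-1} k_p_x * q * v^(k+1)
With constant q=0.014, v=0.925926
Sum = 0.103344
NSP = 496940 * 0.103344
= 51355.7157


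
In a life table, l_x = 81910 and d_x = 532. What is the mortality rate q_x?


q_x = d_x / l_x
= 532 / 81910
= 0.0065
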